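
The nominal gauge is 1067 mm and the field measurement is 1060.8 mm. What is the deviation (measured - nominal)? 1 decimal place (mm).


Deviation = measured - nominal
Deviation = 1060.8 - 1067
Deviation = -6.2 mm

-6.2


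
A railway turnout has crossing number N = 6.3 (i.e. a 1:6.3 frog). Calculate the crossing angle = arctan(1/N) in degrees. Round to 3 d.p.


1/N = 1/6.3 = 0.15873
angle = arctan(0.15873) = 0.157417 rad
angle = 0.157417 * 180/pi = 9.019 degrees

9.019


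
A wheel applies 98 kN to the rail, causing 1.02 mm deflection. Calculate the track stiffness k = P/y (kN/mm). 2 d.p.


Track stiffness k = P / y
k = 98 / 1.02
k = 96.08 kN/mm

96.08


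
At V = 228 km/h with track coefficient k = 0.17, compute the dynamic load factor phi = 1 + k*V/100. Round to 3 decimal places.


phi = 1 + k * V / 100
phi = 1 + 0.17 * 228 / 100
phi = 1 + 0.3876
phi = 1.388

1.388


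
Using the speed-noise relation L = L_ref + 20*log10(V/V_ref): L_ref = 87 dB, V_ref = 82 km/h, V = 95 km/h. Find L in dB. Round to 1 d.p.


V/V_ref = 95 / 82 = 1.158537
log10(1.158537) = 0.06391
20 * 0.06391 = 1.2782
L = 87 + 1.2782 = 88.3 dB

88.3


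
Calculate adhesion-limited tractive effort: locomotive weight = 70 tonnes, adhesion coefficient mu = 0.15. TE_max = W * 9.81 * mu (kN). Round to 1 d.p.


TE_max = W * g * mu
TE_max = 70 * 9.81 * 0.15
TE_max = 686.7 * 0.15
TE_max = 103.0 kN

103.0


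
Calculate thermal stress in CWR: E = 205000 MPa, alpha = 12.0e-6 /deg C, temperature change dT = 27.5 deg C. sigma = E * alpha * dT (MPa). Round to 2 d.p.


sigma = E * alpha * dT
sigma = 205000 * 12.0e-6 * 27.5
sigma = 2.46 * 27.5
sigma = 67.65 MPa

67.65


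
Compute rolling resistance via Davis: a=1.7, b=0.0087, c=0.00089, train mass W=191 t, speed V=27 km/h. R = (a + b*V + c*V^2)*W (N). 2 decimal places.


b*V = 0.0087 * 27 = 0.2349
c*V^2 = 0.00089 * 729 = 0.64881
R_per_t = 1.7 + 0.2349 + 0.64881 = 2.58371 N/t
R_total = 2.58371 * 191 = 493.49 N

493.49


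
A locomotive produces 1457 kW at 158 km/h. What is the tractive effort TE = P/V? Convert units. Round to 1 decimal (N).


Convert: P = 1457 kW = 1457000 W
V = 158 / 3.6 = 43.8889 m/s
TE = 1457000 / 43.8889
TE = 33197.5 N

33197.5


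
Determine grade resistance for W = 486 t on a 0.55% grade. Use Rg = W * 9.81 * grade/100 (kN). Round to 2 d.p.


Rg = W * 9.81 * grade / 100
Rg = 486 * 9.81 * 0.55 / 100
Rg = 4767.66 * 0.0055
Rg = 26.22 kN

26.22


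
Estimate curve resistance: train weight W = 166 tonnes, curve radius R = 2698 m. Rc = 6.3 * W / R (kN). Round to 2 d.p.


Rc = 6.3 * W / R
Rc = 6.3 * 166 / 2698
Rc = 1045.8 / 2698
Rc = 0.39 kN

0.39


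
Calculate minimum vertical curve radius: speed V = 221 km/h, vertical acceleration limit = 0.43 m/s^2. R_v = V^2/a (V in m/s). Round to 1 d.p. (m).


Convert speed: V = 221 / 3.6 = 61.3889 m/s
V^2 = 3768.5957 m^2/s^2
R_v = 3768.5957 / 0.43
R_v = 8764.2 m

8764.2


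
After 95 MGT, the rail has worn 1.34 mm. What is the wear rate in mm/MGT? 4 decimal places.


Wear rate = total wear / cumulative tonnage
Rate = 1.34 / 95
Rate = 0.0141 mm/MGT

0.0141


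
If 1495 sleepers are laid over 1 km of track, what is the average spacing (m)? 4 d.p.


Spacing = 1000 m / number of sleepers
Spacing = 1000 / 1495
Spacing = 0.6689 m

0.6689


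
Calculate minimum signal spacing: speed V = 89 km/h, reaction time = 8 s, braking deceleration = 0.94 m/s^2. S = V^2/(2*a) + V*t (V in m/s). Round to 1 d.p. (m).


V = 89 / 3.6 = 24.7222 m/s
Braking distance = 24.7222^2 / (2*0.94) = 325.1001 m
Sighting distance = 24.7222 * 8 = 197.7778 m
S = 325.1001 + 197.7778 = 522.9 m

522.9


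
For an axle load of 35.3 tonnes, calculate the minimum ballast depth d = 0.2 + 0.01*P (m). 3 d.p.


d = 0.2 + 0.01 * 35.3
d = 0.2 + 0.353
d = 0.553 m

0.553


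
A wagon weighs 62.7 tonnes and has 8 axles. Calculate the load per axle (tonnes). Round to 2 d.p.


Load per axle = total weight / number of axles
Load = 62.7 / 8
Load = 7.84 tonnes

7.84


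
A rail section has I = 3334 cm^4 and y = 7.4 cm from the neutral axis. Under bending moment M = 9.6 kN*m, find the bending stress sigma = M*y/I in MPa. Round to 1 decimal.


Convert units:
M = 9.6 kN*m = 9600000 N*mm
y = 7.4 cm = 74 mm
I = 3334 cm^4 = 33340000 mm^4
sigma = 9600000 * 74 / 33340000
sigma = 21.3 MPa

21.3


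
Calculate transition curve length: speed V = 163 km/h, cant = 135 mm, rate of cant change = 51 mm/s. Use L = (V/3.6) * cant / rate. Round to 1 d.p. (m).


Convert speed: V = 163 / 3.6 = 45.2778 m/s
L = 45.2778 * 135 / 51
L = 6112.5 / 51
L = 119.9 m

119.9


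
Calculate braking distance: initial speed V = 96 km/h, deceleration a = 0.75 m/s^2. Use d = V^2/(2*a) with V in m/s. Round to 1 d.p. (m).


Convert speed: V = 96 / 3.6 = 26.6667 m/s
V^2 = 711.1111
d = 711.1111 / (2 * 0.75)
d = 711.1111 / 1.5
d = 474.1 m

474.1


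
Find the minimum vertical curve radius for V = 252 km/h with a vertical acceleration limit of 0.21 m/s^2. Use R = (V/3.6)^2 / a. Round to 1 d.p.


Convert speed: V = 252 / 3.6 = 70.0 m/s
V^2 = 4900.0 m^2/s^2
R_v = 4900.0 / 0.21
R_v = 23333.3 m

23333.3


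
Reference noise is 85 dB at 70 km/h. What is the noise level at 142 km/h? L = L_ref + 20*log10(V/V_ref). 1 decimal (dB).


V/V_ref = 142 / 70 = 2.028571
log10(2.028571) = 0.30719
20 * 0.30719 = 6.1438
L = 85 + 6.1438 = 91.1 dB

91.1


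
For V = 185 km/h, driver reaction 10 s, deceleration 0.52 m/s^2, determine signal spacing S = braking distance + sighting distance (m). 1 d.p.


V = 185 / 3.6 = 51.3889 m/s
Braking distance = 51.3889^2 / (2*0.52) = 2539.248 m
Sighting distance = 51.3889 * 10 = 513.8889 m
S = 2539.248 + 513.8889 = 3053.1 m

3053.1


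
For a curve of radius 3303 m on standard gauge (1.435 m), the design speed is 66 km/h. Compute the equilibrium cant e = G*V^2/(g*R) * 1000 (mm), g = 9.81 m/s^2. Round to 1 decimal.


Convert speed: V = 66 / 3.6 = 18.3333 m/s
Apply formula: e = 1.435 * 18.3333^2 / (9.81 * 3303)
e = 1.435 * 336.1111 / 32402.43
e = 0.014885 m = 14.9 mm

14.9


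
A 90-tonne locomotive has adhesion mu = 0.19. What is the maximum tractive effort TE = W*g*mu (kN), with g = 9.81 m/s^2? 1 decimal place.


TE_max = W * g * mu
TE_max = 90 * 9.81 * 0.19
TE_max = 882.9 * 0.19
TE_max = 167.8 kN

167.8


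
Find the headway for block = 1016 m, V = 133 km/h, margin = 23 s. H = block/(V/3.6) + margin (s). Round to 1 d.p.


V = 133 / 3.6 = 36.9444 m/s
Block traversal time = 1016 / 36.9444 = 27.5008 s
Headway = 27.5008 + 23
Headway = 50.5 s

50.5


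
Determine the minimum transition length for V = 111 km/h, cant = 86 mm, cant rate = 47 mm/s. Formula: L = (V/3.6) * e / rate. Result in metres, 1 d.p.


Convert speed: V = 111 / 3.6 = 30.8333 m/s
L = 30.8333 * 86 / 47
L = 2651.6667 / 47
L = 56.4 m

56.4


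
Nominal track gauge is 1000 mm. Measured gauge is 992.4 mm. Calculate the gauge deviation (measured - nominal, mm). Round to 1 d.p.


Deviation = measured - nominal
Deviation = 992.4 - 1000
Deviation = -7.6 mm

-7.6


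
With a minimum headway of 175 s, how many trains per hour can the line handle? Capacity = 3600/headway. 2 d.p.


Capacity = 3600 / headway
Capacity = 3600 / 175
Capacity = 20.57 trains/hour

20.57


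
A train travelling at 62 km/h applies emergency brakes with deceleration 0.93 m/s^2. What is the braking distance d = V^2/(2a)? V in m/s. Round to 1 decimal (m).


Convert speed: V = 62 / 3.6 = 17.2222 m/s
V^2 = 296.6049
d = 296.6049 / (2 * 0.93)
d = 296.6049 / 1.86
d = 159.5 m

159.5


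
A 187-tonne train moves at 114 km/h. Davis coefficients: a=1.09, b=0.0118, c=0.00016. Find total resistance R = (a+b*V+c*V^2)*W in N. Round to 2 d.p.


b*V = 0.0118 * 114 = 1.3452
c*V^2 = 0.00016 * 12996 = 2.07936
R_per_t = 1.09 + 1.3452 + 2.07936 = 4.51456 N/t
R_total = 4.51456 * 187 = 844.22 N

844.22


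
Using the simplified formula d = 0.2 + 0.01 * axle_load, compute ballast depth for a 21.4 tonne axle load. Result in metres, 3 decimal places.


d = 0.2 + 0.01 * 21.4
d = 0.2 + 0.214
d = 0.414 m

0.414


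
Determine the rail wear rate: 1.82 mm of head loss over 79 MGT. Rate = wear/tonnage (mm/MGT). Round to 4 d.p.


Wear rate = total wear / cumulative tonnage
Rate = 1.82 / 79
Rate = 0.0230 mm/MGT

0.0230


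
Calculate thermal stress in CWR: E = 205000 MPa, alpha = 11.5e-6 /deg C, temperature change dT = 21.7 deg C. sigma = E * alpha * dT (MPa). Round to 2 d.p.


sigma = E * alpha * dT
sigma = 205000 * 11.5e-6 * 21.7
sigma = 2.3575 * 21.7
sigma = 51.16 MPa

51.16


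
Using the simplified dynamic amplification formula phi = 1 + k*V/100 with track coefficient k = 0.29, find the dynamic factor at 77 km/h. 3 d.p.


phi = 1 + k * V / 100
phi = 1 + 0.29 * 77 / 100
phi = 1 + 0.2233
phi = 1.223

1.223


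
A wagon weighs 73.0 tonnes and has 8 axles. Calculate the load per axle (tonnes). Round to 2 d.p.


Load per axle = total weight / number of axles
Load = 73.0 / 8
Load = 9.13 tonnes

9.13


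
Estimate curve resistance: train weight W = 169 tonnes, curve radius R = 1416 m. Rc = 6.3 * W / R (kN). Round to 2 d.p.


Rc = 6.3 * W / R
Rc = 6.3 * 169 / 1416
Rc = 1064.7 / 1416
Rc = 0.75 kN

0.75


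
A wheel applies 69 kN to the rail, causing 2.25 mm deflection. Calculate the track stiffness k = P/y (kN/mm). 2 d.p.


Track stiffness k = P / y
k = 69 / 2.25
k = 30.67 kN/mm

30.67


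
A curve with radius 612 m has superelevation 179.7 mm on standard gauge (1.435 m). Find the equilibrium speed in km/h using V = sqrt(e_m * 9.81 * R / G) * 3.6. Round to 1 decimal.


Convert cant: e = 179.7 mm = 0.1797 m
V_ms = sqrt(0.1797 * 9.81 * 612 / 1.435)
V_ms = sqrt(751.824728) = 27.4194 m/s
V = 27.4194 * 3.6 = 98.7 km/h

98.7


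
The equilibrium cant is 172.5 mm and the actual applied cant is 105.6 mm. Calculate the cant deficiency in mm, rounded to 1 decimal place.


Cant deficiency = equilibrium cant - actual cant
CD = 172.5 - 105.6
CD = 66.9 mm

66.9


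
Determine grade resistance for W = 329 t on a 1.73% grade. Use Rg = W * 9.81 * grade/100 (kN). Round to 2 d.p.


Rg = W * 9.81 * grade / 100
Rg = 329 * 9.81 * 1.73 / 100
Rg = 3227.49 * 0.0173
Rg = 55.84 kN

55.84


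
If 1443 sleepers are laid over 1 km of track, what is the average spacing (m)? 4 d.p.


Spacing = 1000 m / number of sleepers
Spacing = 1000 / 1443
Spacing = 0.6930 m

0.6930


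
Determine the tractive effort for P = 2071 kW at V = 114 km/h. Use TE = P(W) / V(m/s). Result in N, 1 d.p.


Convert: P = 2071 kW = 2071000 W
V = 114 / 3.6 = 31.6667 m/s
TE = 2071000 / 31.6667
TE = 65400.0 N

65400.0


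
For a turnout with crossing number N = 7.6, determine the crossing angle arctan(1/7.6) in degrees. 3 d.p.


1/N = 1/7.6 = 0.131579
angle = arctan(0.131579) = 0.130827 rad
angle = 0.130827 * 180/pi = 7.496 degrees

7.496


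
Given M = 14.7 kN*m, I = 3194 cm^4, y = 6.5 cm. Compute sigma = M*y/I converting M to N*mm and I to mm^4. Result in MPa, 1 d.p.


Convert units:
M = 14.7 kN*m = 14700000 N*mm
y = 6.5 cm = 65 mm
I = 3194 cm^4 = 31940000 mm^4
sigma = 14700000 * 65 / 31940000
sigma = 29.9 MPa

29.9


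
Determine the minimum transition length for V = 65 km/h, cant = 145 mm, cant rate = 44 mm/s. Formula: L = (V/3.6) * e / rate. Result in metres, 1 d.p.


Convert speed: V = 65 / 3.6 = 18.0556 m/s
L = 18.0556 * 145 / 44
L = 2618.0556 / 44
L = 59.5 m

59.5


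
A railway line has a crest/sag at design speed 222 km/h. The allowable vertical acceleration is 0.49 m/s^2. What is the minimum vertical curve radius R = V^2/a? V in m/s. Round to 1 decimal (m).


Convert speed: V = 222 / 3.6 = 61.6667 m/s
V^2 = 3802.7778 m^2/s^2
R_v = 3802.7778 / 0.49
R_v = 7760.8 m

7760.8


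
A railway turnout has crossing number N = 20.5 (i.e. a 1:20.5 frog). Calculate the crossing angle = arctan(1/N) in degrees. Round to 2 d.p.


1/N = 1/20.5 = 0.04878
angle = arctan(0.04878) = 0.048742 rad
angle = 0.048742 * 180/pi = 2.79 degrees

2.79


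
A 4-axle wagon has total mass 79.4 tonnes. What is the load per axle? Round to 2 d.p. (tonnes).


Load per axle = total weight / number of axles
Load = 79.4 / 4
Load = 19.85 tonnes

19.85


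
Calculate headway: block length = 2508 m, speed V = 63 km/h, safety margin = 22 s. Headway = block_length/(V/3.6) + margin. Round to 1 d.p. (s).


V = 63 / 3.6 = 17.5 m/s
Block traversal time = 2508 / 17.5 = 143.3143 s
Headway = 143.3143 + 22
Headway = 165.3 s

165.3


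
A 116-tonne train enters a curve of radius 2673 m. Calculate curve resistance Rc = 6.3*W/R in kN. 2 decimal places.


Rc = 6.3 * W / R
Rc = 6.3 * 116 / 2673
Rc = 730.8 / 2673
Rc = 0.27 kN

0.27


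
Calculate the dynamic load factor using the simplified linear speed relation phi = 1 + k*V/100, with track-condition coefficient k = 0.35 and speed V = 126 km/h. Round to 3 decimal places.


phi = 1 + k * V / 100
phi = 1 + 0.35 * 126 / 100
phi = 1 + 0.441
phi = 1.441

1.441


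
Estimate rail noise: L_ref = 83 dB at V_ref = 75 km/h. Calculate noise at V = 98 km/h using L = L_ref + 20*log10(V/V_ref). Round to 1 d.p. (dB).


V/V_ref = 98 / 75 = 1.306667
log10(1.306667) = 0.116165
20 * 0.116165 = 2.3233
L = 83 + 2.3233 = 85.3 dB

85.3


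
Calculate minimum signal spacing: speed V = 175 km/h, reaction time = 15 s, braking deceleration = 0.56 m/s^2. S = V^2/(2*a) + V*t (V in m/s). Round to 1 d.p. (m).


V = 175 / 3.6 = 48.6111 m/s
Braking distance = 48.6111^2 / (2*0.56) = 2109.8573 m
Sighting distance = 48.6111 * 15 = 729.1667 m
S = 2109.8573 + 729.1667 = 2839.0 m

2839.0


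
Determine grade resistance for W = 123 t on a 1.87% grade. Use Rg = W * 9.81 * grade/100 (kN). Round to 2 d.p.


Rg = W * 9.81 * grade / 100
Rg = 123 * 9.81 * 1.87 / 100
Rg = 1206.63 * 0.0187
Rg = 22.56 kN

22.56


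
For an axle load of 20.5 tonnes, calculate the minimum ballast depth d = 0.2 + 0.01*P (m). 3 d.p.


d = 0.2 + 0.01 * 20.5
d = 0.2 + 0.205
d = 0.405 m

0.405


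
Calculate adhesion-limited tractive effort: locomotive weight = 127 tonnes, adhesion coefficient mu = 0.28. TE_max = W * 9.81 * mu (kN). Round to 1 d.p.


TE_max = W * g * mu
TE_max = 127 * 9.81 * 0.28
TE_max = 1245.87 * 0.28
TE_max = 348.8 kN

348.8


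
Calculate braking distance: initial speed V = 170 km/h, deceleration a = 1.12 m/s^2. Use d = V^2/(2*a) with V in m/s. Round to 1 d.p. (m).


Convert speed: V = 170 / 3.6 = 47.2222 m/s
V^2 = 2229.9383
d = 2229.9383 / (2 * 1.12)
d = 2229.9383 / 2.24
d = 995.5 m

995.5


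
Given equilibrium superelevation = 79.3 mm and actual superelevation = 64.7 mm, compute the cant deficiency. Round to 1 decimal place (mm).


Cant deficiency = equilibrium cant - actual cant
CD = 79.3 - 64.7
CD = 14.6 mm

14.6


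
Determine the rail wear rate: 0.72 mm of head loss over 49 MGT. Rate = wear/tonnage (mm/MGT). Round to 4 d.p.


Wear rate = total wear / cumulative tonnage
Rate = 0.72 / 49
Rate = 0.0147 mm/MGT

0.0147


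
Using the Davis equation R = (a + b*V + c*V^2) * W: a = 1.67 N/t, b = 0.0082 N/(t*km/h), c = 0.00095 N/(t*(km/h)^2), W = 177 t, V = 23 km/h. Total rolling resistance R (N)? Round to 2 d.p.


b*V = 0.0082 * 23 = 0.1886
c*V^2 = 0.00095 * 529 = 0.50255
R_per_t = 1.67 + 0.1886 + 0.50255 = 2.36115 N/t
R_total = 2.36115 * 177 = 417.92 N

417.92


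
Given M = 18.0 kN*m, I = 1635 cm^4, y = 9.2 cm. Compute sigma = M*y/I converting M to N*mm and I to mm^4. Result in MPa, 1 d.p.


Convert units:
M = 18.0 kN*m = 18000000 N*mm
y = 9.2 cm = 92 mm
I = 1635 cm^4 = 16350000 mm^4
sigma = 18000000 * 92 / 16350000
sigma = 101.3 MPa

101.3


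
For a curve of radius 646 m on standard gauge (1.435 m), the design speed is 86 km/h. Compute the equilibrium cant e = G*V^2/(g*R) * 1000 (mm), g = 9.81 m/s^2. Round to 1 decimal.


Convert speed: V = 86 / 3.6 = 23.8889 m/s
Apply formula: e = 1.435 * 23.8889^2 / (9.81 * 646)
e = 1.435 * 570.679 / 6337.26
e = 0.129224 m = 129.2 mm

129.2


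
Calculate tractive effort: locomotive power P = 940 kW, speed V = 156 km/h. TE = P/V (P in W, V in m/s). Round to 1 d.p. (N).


Convert: P = 940 kW = 940000 W
V = 156 / 3.6 = 43.3333 m/s
TE = 940000 / 43.3333
TE = 21692.3 N

21692.3


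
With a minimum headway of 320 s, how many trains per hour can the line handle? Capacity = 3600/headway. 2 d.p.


Capacity = 3600 / headway
Capacity = 3600 / 320
Capacity = 11.25 trains/hour

11.25


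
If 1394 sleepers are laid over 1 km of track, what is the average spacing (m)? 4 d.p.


Spacing = 1000 m / number of sleepers
Spacing = 1000 / 1394
Spacing = 0.7174 m

0.7174


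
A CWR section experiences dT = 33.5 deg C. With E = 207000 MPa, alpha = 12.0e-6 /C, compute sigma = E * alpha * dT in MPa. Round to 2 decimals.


sigma = E * alpha * dT
sigma = 207000 * 12.0e-6 * 33.5
sigma = 2.484 * 33.5
sigma = 83.21 MPa

83.21


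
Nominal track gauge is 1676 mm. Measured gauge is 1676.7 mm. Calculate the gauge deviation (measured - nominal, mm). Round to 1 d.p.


Deviation = measured - nominal
Deviation = 1676.7 - 1676
Deviation = 0.7 mm

0.7


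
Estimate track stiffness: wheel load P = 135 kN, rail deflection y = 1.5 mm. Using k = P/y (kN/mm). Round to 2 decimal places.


Track stiffness k = P / y
k = 135 / 1.5
k = 90.00 kN/mm

90.00


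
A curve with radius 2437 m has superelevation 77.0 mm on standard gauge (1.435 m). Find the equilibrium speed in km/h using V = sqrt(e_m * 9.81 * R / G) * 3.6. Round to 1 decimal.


Convert cant: e = 77.0 mm = 0.0770 m
V_ms = sqrt(0.0770 * 9.81 * 2437 / 1.435)
V_ms = sqrt(1282.813024) = 35.8164 m/s
V = 35.8164 * 3.6 = 128.9 km/h

128.9


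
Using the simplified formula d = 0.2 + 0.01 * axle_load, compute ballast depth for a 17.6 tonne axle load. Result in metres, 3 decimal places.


d = 0.2 + 0.01 * 17.6
d = 0.2 + 0.176
d = 0.376 m

0.376


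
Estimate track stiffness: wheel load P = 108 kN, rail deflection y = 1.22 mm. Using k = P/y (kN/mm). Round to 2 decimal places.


Track stiffness k = P / y
k = 108 / 1.22
k = 88.52 kN/mm

88.52


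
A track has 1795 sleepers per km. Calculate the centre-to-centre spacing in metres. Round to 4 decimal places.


Spacing = 1000 m / number of sleepers
Spacing = 1000 / 1795
Spacing = 0.5571 m

0.5571


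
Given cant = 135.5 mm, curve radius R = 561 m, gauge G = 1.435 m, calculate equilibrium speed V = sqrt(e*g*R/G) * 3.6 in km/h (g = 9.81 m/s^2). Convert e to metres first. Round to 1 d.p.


Convert cant: e = 135.5 mm = 0.1355 m
V_ms = sqrt(0.1355 * 9.81 * 561 / 1.435)
V_ms = sqrt(519.659969) = 22.7961 m/s
V = 22.7961 * 3.6 = 82.1 km/h

82.1


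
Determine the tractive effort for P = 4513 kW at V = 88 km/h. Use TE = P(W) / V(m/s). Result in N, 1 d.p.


Convert: P = 4513 kW = 4513000 W
V = 88 / 3.6 = 24.4444 m/s
TE = 4513000 / 24.4444
TE = 184622.7 N

184622.7


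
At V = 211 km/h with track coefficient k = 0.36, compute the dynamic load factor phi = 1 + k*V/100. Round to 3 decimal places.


phi = 1 + k * V / 100
phi = 1 + 0.36 * 211 / 100
phi = 1 + 0.7596
phi = 1.760

1.760


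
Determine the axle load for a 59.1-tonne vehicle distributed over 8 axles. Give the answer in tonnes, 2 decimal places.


Load per axle = total weight / number of axles
Load = 59.1 / 8
Load = 7.39 tonnes

7.39


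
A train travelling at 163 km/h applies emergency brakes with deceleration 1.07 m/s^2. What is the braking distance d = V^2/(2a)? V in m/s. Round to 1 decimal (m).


Convert speed: V = 163 / 3.6 = 45.2778 m/s
V^2 = 2050.0772
d = 2050.0772 / (2 * 1.07)
d = 2050.0772 / 2.14
d = 958.0 m

958.0


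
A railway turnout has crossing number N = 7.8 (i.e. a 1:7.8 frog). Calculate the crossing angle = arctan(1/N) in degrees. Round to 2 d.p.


1/N = 1/7.8 = 0.128205
angle = arctan(0.128205) = 0.12751 rad
angle = 0.12751 * 180/pi = 7.31 degrees

7.31


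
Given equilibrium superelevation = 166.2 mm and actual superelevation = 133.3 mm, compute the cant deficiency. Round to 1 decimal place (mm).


Cant deficiency = equilibrium cant - actual cant
CD = 166.2 - 133.3
CD = 32.9 mm

32.9


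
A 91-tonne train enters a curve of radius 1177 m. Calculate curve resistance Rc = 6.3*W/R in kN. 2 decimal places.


Rc = 6.3 * W / R
Rc = 6.3 * 91 / 1177
Rc = 573.3 / 1177
Rc = 0.49 kN

0.49


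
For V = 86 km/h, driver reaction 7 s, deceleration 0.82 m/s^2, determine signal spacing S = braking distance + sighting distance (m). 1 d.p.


V = 86 / 3.6 = 23.8889 m/s
Braking distance = 23.8889^2 / (2*0.82) = 347.975 m
Sighting distance = 23.8889 * 7 = 167.2222 m
S = 347.975 + 167.2222 = 515.2 m

515.2


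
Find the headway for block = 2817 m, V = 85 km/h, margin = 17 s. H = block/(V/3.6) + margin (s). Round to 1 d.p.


V = 85 / 3.6 = 23.6111 m/s
Block traversal time = 2817 / 23.6111 = 119.3082 s
Headway = 119.3082 + 17
Headway = 136.3 s

136.3


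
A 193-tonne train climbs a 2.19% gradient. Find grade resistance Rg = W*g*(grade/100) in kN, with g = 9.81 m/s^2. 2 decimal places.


Rg = W * 9.81 * grade / 100
Rg = 193 * 9.81 * 2.19 / 100
Rg = 1893.33 * 0.0219
Rg = 41.46 kN

41.46


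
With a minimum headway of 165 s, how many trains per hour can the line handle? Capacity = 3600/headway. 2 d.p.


Capacity = 3600 / headway
Capacity = 3600 / 165
Capacity = 21.82 trains/hour

21.82


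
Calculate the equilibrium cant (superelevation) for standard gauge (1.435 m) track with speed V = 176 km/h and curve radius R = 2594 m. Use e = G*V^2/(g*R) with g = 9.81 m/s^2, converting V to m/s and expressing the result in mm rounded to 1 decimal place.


Convert speed: V = 176 / 3.6 = 48.8889 m/s
Apply formula: e = 1.435 * 48.8889^2 / (9.81 * 2594)
e = 1.435 * 2390.1235 / 25447.14
e = 0.134782 m = 134.8 mm

134.8


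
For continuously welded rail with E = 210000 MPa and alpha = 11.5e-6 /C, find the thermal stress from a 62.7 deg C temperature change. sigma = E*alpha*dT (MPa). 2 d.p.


sigma = E * alpha * dT
sigma = 210000 * 11.5e-6 * 62.7
sigma = 2.415 * 62.7
sigma = 151.42 MPa

151.42


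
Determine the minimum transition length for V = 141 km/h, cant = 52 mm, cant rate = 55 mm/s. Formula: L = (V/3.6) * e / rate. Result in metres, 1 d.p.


Convert speed: V = 141 / 3.6 = 39.1667 m/s
L = 39.1667 * 52 / 55
L = 2036.6667 / 55
L = 37.0 m

37.0


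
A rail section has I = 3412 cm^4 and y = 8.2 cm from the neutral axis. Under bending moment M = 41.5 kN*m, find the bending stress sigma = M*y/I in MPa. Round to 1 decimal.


Convert units:
M = 41.5 kN*m = 41500000 N*mm
y = 8.2 cm = 82 mm
I = 3412 cm^4 = 34120000 mm^4
sigma = 41500000 * 82 / 34120000
sigma = 99.7 MPa

99.7


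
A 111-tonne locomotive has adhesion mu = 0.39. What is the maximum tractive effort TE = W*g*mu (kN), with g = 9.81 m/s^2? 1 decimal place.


TE_max = W * g * mu
TE_max = 111 * 9.81 * 0.39
TE_max = 1088.91 * 0.39
TE_max = 424.7 kN

424.7


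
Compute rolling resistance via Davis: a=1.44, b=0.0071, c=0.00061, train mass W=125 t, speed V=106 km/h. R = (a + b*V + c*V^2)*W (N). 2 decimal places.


b*V = 0.0071 * 106 = 0.7526
c*V^2 = 0.00061 * 11236 = 6.85396
R_per_t = 1.44 + 0.7526 + 6.85396 = 9.04656 N/t
R_total = 9.04656 * 125 = 1130.82 N

1130.82


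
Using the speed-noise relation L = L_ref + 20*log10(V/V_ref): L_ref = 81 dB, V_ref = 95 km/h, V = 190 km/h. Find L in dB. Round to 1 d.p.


V/V_ref = 190 / 95 = 2.0
log10(2.0) = 0.30103
20 * 0.30103 = 6.0206
L = 81 + 6.0206 = 87.0 dB

87.0


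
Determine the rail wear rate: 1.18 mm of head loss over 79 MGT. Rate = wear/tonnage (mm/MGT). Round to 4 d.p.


Wear rate = total wear / cumulative tonnage
Rate = 1.18 / 79
Rate = 0.0149 mm/MGT

0.0149


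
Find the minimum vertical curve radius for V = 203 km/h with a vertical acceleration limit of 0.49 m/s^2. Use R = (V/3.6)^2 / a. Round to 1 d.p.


Convert speed: V = 203 / 3.6 = 56.3889 m/s
V^2 = 3179.7068 m^2/s^2
R_v = 3179.7068 / 0.49
R_v = 6489.2 m

6489.2


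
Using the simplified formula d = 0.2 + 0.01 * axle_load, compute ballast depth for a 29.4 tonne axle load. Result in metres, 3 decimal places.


d = 0.2 + 0.01 * 29.4
d = 0.2 + 0.294
d = 0.494 m

0.494


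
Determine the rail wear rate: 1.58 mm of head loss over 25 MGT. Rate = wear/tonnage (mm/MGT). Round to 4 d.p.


Wear rate = total wear / cumulative tonnage
Rate = 1.58 / 25
Rate = 0.0632 mm/MGT

0.0632


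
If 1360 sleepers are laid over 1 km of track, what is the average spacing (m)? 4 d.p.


Spacing = 1000 m / number of sleepers
Spacing = 1000 / 1360
Spacing = 0.7353 m

0.7353


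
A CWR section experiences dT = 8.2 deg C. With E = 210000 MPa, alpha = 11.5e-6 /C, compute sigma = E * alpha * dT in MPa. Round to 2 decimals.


sigma = E * alpha * dT
sigma = 210000 * 11.5e-6 * 8.2
sigma = 2.415 * 8.2
sigma = 19.80 MPa

19.80


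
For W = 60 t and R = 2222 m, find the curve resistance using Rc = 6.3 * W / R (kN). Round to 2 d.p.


Rc = 6.3 * W / R
Rc = 6.3 * 60 / 2222
Rc = 378.0 / 2222
Rc = 0.17 kN

0.17


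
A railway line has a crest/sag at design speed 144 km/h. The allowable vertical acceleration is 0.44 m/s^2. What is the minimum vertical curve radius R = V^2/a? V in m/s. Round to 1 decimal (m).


Convert speed: V = 144 / 3.6 = 40.0 m/s
V^2 = 1600.0 m^2/s^2
R_v = 1600.0 / 0.44
R_v = 3636.4 m

3636.4


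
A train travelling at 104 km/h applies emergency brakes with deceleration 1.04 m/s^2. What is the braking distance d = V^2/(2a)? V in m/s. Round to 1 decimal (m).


Convert speed: V = 104 / 3.6 = 28.8889 m/s
V^2 = 834.5679
d = 834.5679 / (2 * 1.04)
d = 834.5679 / 2.08
d = 401.2 m

401.2


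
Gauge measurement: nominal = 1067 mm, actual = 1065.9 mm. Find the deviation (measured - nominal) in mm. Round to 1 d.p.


Deviation = measured - nominal
Deviation = 1065.9 - 1067
Deviation = -1.1 mm

-1.1


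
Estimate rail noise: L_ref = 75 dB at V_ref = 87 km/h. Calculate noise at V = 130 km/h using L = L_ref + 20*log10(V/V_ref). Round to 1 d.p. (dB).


V/V_ref = 130 / 87 = 1.494253
log10(1.494253) = 0.174424
20 * 0.174424 = 3.4885
L = 75 + 3.4885 = 78.5 dB

78.5


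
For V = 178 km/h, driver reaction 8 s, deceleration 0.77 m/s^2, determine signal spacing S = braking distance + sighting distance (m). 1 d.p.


V = 178 / 3.6 = 49.4444 m/s
Braking distance = 49.4444^2 / (2*0.77) = 1587.502 m
Sighting distance = 49.4444 * 8 = 395.5556 m
S = 1587.502 + 395.5556 = 1983.1 m

1983.1


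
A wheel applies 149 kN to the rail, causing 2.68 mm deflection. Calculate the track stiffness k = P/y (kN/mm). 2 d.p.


Track stiffness k = P / y
k = 149 / 2.68
k = 55.60 kN/mm

55.60


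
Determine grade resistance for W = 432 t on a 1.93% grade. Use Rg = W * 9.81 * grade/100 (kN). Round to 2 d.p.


Rg = W * 9.81 * grade / 100
Rg = 432 * 9.81 * 1.93 / 100
Rg = 4237.92 * 0.0193
Rg = 81.79 kN

81.79


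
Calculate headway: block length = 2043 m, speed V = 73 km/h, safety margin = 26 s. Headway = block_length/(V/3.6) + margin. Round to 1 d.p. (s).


V = 73 / 3.6 = 20.2778 m/s
Block traversal time = 2043 / 20.2778 = 100.7507 s
Headway = 100.7507 + 26
Headway = 126.8 s

126.8


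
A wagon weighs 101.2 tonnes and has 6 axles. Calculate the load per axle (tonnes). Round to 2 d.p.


Load per axle = total weight / number of axles
Load = 101.2 / 6
Load = 16.87 tonnes

16.87


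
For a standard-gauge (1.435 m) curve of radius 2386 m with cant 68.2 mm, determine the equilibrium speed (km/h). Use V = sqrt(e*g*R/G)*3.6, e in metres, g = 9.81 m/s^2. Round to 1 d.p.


Convert cant: e = 68.2 mm = 0.0682 m
V_ms = sqrt(0.0682 * 9.81 * 2386 / 1.435)
V_ms = sqrt(1112.428022) = 33.3531 m/s
V = 33.3531 * 3.6 = 120.1 km/h

120.1


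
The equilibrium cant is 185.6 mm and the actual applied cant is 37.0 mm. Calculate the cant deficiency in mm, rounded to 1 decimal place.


Cant deficiency = equilibrium cant - actual cant
CD = 185.6 - 37.0
CD = 148.6 mm

148.6


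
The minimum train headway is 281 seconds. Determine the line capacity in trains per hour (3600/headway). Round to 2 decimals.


Capacity = 3600 / headway
Capacity = 3600 / 281
Capacity = 12.81 trains/hour

12.81


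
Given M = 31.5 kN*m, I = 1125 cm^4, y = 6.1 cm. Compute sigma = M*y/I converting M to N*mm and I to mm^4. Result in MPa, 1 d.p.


Convert units:
M = 31.5 kN*m = 31500000 N*mm
y = 6.1 cm = 61 mm
I = 1125 cm^4 = 11250000 mm^4
sigma = 31500000 * 61 / 11250000
sigma = 170.8 MPa

170.8


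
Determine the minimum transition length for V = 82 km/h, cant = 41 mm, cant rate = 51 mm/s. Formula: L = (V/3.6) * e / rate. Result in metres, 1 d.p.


Convert speed: V = 82 / 3.6 = 22.7778 m/s
L = 22.7778 * 41 / 51
L = 933.8889 / 51
L = 18.3 m

18.3


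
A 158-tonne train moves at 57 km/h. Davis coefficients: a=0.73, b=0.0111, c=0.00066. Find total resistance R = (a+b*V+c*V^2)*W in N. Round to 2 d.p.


b*V = 0.0111 * 57 = 0.6327
c*V^2 = 0.00066 * 3249 = 2.14434
R_per_t = 0.73 + 0.6327 + 2.14434 = 3.50704 N/t
R_total = 3.50704 * 158 = 554.11 N

554.11


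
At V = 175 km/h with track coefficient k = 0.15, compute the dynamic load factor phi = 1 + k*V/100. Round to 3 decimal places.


phi = 1 + k * V / 100
phi = 1 + 0.15 * 175 / 100
phi = 1 + 0.2625
phi = 1.263

1.263


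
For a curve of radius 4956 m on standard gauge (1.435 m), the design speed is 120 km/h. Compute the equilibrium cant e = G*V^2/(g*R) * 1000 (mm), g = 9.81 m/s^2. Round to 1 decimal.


Convert speed: V = 120 / 3.6 = 33.3333 m/s
Apply formula: e = 1.435 * 33.3333^2 / (9.81 * 4956)
e = 1.435 * 1111.1111 / 48618.36
e = 0.032795 m = 32.8 mm

32.8


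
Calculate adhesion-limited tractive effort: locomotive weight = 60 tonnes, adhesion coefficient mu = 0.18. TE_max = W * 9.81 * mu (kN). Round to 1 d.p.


TE_max = W * g * mu
TE_max = 60 * 9.81 * 0.18
TE_max = 588.6 * 0.18
TE_max = 105.9 kN

105.9


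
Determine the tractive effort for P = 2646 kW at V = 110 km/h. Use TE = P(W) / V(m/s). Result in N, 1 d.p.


Convert: P = 2646 kW = 2646000 W
V = 110 / 3.6 = 30.5556 m/s
TE = 2646000 / 30.5556
TE = 86596.4 N

86596.4


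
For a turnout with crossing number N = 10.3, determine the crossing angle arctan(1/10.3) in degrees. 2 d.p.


1/N = 1/10.3 = 0.097087
angle = arctan(0.097087) = 0.096784 rad
angle = 0.096784 * 180/pi = 5.55 degrees

5.55


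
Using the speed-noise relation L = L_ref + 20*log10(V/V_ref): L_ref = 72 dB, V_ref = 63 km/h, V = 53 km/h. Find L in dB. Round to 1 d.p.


V/V_ref = 53 / 63 = 0.84127
log10(0.84127) = -0.075065
20 * -0.075065 = -1.5013
L = 72 + -1.5013 = 70.5 dB

70.5


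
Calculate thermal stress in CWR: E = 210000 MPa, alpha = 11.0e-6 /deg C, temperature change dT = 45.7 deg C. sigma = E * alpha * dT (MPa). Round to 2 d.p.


sigma = E * alpha * dT
sigma = 210000 * 11.0e-6 * 45.7
sigma = 2.31 * 45.7
sigma = 105.57 MPa

105.57


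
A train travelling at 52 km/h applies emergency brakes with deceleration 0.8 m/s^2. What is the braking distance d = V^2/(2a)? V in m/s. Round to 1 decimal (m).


Convert speed: V = 52 / 3.6 = 14.4444 m/s
V^2 = 208.642
d = 208.642 / (2 * 0.8)
d = 208.642 / 1.6
d = 130.4 m

130.4


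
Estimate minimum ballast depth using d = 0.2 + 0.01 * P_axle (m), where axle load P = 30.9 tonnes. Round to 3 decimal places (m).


d = 0.2 + 0.01 * 30.9
d = 0.2 + 0.309
d = 0.509 m

0.509


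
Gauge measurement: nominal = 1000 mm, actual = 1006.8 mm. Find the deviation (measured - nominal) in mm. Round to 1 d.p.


Deviation = measured - nominal
Deviation = 1006.8 - 1000
Deviation = 6.8 mm

6.8


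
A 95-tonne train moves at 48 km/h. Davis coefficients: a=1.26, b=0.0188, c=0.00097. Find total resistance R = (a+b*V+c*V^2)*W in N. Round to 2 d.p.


b*V = 0.0188 * 48 = 0.9024
c*V^2 = 0.00097 * 2304 = 2.23488
R_per_t = 1.26 + 0.9024 + 2.23488 = 4.39728 N/t
R_total = 4.39728 * 95 = 417.74 N

417.74


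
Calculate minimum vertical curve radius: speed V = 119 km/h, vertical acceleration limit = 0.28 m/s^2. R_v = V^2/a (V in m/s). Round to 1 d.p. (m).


Convert speed: V = 119 / 3.6 = 33.0556 m/s
V^2 = 1092.6698 m^2/s^2
R_v = 1092.6698 / 0.28
R_v = 3902.4 m

3902.4


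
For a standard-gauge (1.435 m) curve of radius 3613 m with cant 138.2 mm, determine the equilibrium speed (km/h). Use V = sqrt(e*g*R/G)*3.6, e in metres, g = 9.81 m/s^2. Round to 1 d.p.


Convert cant: e = 138.2 mm = 0.1382 m
V_ms = sqrt(0.1382 * 9.81 * 3613 / 1.435)
V_ms = sqrt(3413.446583) = 58.4247 m/s
V = 58.4247 * 3.6 = 210.3 km/h

210.3


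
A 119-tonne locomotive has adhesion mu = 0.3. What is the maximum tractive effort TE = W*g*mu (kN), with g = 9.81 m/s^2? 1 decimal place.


TE_max = W * g * mu
TE_max = 119 * 9.81 * 0.3
TE_max = 1167.39 * 0.3
TE_max = 350.2 kN

350.2


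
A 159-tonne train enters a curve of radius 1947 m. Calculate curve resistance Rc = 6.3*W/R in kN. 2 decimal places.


Rc = 6.3 * W / R
Rc = 6.3 * 159 / 1947
Rc = 1001.7 / 1947
Rc = 0.51 kN

0.51


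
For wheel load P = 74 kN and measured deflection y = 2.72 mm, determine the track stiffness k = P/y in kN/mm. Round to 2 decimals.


Track stiffness k = P / y
k = 74 / 2.72
k = 27.21 kN/mm

27.21


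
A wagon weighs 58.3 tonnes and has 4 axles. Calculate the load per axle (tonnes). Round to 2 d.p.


Load per axle = total weight / number of axles
Load = 58.3 / 4
Load = 14.58 tonnes

14.58


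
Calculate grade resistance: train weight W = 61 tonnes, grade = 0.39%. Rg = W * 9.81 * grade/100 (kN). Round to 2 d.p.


Rg = W * 9.81 * grade / 100
Rg = 61 * 9.81 * 0.39 / 100
Rg = 598.41 * 0.0039
Rg = 2.33 kN

2.33


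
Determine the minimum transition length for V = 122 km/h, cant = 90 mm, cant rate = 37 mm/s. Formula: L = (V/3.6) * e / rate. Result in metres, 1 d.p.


Convert speed: V = 122 / 3.6 = 33.8889 m/s
L = 33.8889 * 90 / 37
L = 3050.0 / 37
L = 82.4 m

82.4


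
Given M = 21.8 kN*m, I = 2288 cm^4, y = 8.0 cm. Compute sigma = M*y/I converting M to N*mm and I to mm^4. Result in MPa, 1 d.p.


Convert units:
M = 21.8 kN*m = 21800000 N*mm
y = 8.0 cm = 80 mm
I = 2288 cm^4 = 22880000 mm^4
sigma = 21800000 * 80 / 22880000
sigma = 76.2 MPa

76.2


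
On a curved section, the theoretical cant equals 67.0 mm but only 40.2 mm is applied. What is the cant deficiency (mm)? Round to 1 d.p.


Cant deficiency = equilibrium cant - actual cant
CD = 67.0 - 40.2
CD = 26.8 mm

26.8


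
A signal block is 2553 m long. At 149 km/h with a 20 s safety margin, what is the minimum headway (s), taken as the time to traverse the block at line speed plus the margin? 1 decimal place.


V = 149 / 3.6 = 41.3889 m/s
Block traversal time = 2553 / 41.3889 = 61.6832 s
Headway = 61.6832 + 20
Headway = 81.7 s

81.7


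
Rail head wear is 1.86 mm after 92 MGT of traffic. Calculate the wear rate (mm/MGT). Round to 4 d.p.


Wear rate = total wear / cumulative tonnage
Rate = 1.86 / 92
Rate = 0.0202 mm/MGT

0.0202


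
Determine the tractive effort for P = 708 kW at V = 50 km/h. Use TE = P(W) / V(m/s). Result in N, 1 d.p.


Convert: P = 708 kW = 708000 W
V = 50 / 3.6 = 13.8889 m/s
TE = 708000 / 13.8889
TE = 50976.0 N

50976.0


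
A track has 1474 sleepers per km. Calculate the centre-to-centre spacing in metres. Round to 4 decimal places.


Spacing = 1000 m / number of sleepers
Spacing = 1000 / 1474
Spacing = 0.6784 m

0.6784


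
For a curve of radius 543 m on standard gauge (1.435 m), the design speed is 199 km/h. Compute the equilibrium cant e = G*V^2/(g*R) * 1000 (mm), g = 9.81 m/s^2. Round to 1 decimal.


Convert speed: V = 199 / 3.6 = 55.2778 m/s
Apply formula: e = 1.435 * 55.2778^2 / (9.81 * 543)
e = 1.435 * 3055.6327 / 5326.83
e = 0.82316 m = 823.2 mm

823.2


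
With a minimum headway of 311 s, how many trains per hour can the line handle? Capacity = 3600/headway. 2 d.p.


Capacity = 3600 / headway
Capacity = 3600 / 311
Capacity = 11.58 trains/hour

11.58


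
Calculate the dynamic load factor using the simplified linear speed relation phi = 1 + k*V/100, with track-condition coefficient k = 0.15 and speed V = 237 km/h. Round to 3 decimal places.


phi = 1 + k * V / 100
phi = 1 + 0.15 * 237 / 100
phi = 1 + 0.3555
phi = 1.356

1.356


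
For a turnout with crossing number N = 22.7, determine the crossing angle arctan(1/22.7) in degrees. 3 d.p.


1/N = 1/22.7 = 0.044053
angle = arctan(0.044053) = 0.044024 rad
angle = 0.044024 * 180/pi = 2.522 degrees

2.522


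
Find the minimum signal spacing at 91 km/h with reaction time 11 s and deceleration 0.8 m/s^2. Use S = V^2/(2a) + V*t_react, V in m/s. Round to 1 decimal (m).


V = 91 / 3.6 = 25.2778 m/s
Braking distance = 25.2778^2 / (2*0.8) = 399.3538 m
Sighting distance = 25.2778 * 11 = 278.0556 m
S = 399.3538 + 278.0556 = 677.4 m

677.4


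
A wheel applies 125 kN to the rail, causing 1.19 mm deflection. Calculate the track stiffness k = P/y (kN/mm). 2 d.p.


Track stiffness k = P / y
k = 125 / 1.19
k = 105.04 kN/mm

105.04


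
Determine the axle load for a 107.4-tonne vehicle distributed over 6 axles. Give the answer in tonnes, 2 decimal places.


Load per axle = total weight / number of axles
Load = 107.4 / 6
Load = 17.90 tonnes

17.90


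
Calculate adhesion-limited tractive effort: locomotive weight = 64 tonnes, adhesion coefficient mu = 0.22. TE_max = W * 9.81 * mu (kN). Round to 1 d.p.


TE_max = W * g * mu
TE_max = 64 * 9.81 * 0.22
TE_max = 627.84 * 0.22
TE_max = 138.1 kN

138.1


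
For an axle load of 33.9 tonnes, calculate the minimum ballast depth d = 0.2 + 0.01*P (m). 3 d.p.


d = 0.2 + 0.01 * 33.9
d = 0.2 + 0.339
d = 0.539 m

0.539


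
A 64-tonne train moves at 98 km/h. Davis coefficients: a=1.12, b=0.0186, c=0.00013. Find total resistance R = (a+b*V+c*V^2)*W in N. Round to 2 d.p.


b*V = 0.0186 * 98 = 1.8228
c*V^2 = 0.00013 * 9604 = 1.24852
R_per_t = 1.12 + 1.8228 + 1.24852 = 4.19132 N/t
R_total = 4.19132 * 64 = 268.24 N

268.24


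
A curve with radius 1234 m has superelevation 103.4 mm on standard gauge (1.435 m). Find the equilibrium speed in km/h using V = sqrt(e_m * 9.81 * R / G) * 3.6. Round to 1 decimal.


Convert cant: e = 103.4 mm = 0.1034 m
V_ms = sqrt(0.1034 * 9.81 * 1234 / 1.435)
V_ms = sqrt(872.273753) = 29.5343 m/s
V = 29.5343 * 3.6 = 106.3 km/h

106.3


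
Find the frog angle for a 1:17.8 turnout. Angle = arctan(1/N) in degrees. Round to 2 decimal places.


1/N = 1/17.8 = 0.05618
angle = arctan(0.05618) = 0.056121 rad
angle = 0.056121 * 180/pi = 3.22 degrees

3.22


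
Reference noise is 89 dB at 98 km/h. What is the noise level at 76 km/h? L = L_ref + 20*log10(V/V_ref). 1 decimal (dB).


V/V_ref = 76 / 98 = 0.77551
log10(0.77551) = -0.110412
20 * -0.110412 = -2.2082
L = 89 + -2.2082 = 86.8 dB

86.8


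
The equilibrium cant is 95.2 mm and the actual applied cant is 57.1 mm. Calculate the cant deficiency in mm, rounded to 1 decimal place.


Cant deficiency = equilibrium cant - actual cant
CD = 95.2 - 57.1
CD = 38.1 mm

38.1


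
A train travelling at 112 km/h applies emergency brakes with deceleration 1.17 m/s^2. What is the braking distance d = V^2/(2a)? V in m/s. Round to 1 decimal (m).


Convert speed: V = 112 / 3.6 = 31.1111 m/s
V^2 = 967.9012
d = 967.9012 / (2 * 1.17)
d = 967.9012 / 2.34
d = 413.6 m

413.6


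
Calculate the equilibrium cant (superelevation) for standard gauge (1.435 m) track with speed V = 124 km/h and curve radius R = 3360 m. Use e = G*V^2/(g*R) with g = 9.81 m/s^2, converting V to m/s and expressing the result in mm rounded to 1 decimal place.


Convert speed: V = 124 / 3.6 = 34.4444 m/s
Apply formula: e = 1.435 * 34.4444^2 / (9.81 * 3360)
e = 1.435 * 1186.4198 / 32961.6
e = 0.051651 m = 51.7 mm

51.7


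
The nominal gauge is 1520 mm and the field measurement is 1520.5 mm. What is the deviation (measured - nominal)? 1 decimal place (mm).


Deviation = measured - nominal
Deviation = 1520.5 - 1520
Deviation = 0.5 mm

0.5
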